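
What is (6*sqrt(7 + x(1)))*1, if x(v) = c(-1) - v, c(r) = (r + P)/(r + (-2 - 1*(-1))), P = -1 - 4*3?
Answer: 6*sqrt(13) ≈ 21.633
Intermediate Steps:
P = -13 (P = -1 - 12 = -13)
c(r) = (-13 + r)/(-1 + r) (c(r) = (r - 13)/(r + (-2 - 1*(-1))) = (-13 + r)/(r + (-2 + 1)) = (-13 + r)/(r - 1) = (-13 + r)/(-1 + r))
x(v) = 7 - v (x(v) = (-13 - 1)/(-1 - 1) - v = -14/(-2) - v = -1/2*(-14) - v = 7 - v)
(6*sqrt(7 + x(1)))*1 = (6*sqrt(7 + (7 - 1*1)))*1 = (6*sqrt(7 + (7 - 1)))*1 = (6*sqrt(7 + 6))*1 = (6*sqrt(13))*1 = 6*sqrt(13)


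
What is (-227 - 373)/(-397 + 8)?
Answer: 600/389 ≈ 1.5424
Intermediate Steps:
(-227 - 373)/(-397 + 8) = -600/(-389) = -600*(-1/389) = 600/389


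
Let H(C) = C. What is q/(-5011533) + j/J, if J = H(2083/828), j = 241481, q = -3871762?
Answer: 1002045385189090/10439023239 ≈ 95990.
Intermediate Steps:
J = 2083/828 ≈ 2.5157
q/(-5011533) + j/J = -3871762/(-5011533) + 241481/(2083/828) = -3871762*(-1/5011533) + 241481*(828/2083) = 3871762/5011533 + 199946268/2083 = 1002045385189090/10439023239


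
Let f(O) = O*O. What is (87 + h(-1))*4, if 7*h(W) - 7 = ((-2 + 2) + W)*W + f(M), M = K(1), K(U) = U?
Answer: 2472/7 ≈ 353.14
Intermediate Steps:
M = 1
f(O) = O²
h(W) = 8/7 + W²/7 (h(W) = 1 + (((-2 + 2) + W)*W + 1²)/7 = 1 + ((0 + W)*W + 1)/7 = 1 + (W*W + 1)/7 = 1 + (W² + 1)/7 = 1 + (1 + W²)/7 = 1 + (⅐ + W²/7) = 8/7 + W²/7)
(87 + h(-1))*4 = (87 + (8/7 + (⅐)*(-1)²))*4 = (87 + (8/7 + (⅐)*1))*4 = (87 + (8/7 + ⅐))*4 = (87 + 9/7)*4 = (618/7)*4 = 2472/7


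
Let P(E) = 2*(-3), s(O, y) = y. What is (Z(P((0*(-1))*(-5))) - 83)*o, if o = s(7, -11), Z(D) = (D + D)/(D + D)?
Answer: 902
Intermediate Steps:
P(E) = -6
Z(D) = 1 (Z(D) = (2*D)/((2*D)) = (2*D)*(1/(2*D)) = 1)
o = -11
(Z(P((0*(-1))*(-5))) - 83)*o = (1 - 83)*(-11) = -82*(-11) = 902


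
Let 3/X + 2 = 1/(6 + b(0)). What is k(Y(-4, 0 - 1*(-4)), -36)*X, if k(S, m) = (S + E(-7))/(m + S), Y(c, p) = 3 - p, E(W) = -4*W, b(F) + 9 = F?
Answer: 243/259 ≈ 0.93822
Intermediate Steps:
b(F) = -9 + F
k(S, m) = (28 + S)/(S + m) (k(S, m) = (S - 4*(-7))/(m + S) = (S + 28)/(S + m) = (28 + S)/(S + m))
X = -9/7 (X = 3/(-2 + 1/(6 + (-9 + 0))) = 3/(-2 + 1/(6 - 9)) = 3/(-2 + 1/(-3)) = 3/(-2 - ⅓) = 3/(-7/3) = 3*(-3/7) = -9/7 ≈ -1.2857)
k(Y(-4, 0 - 1*(-4)), -36)*X = ((28 + (3 - (0 - 1*(-4))))/((3 - (0 - 1*(-4))) - 36))*(-9/7) = ((28 + (3 - (0 + 4)))/((3 - (0 + 4)) - 36))*(-9/7) = ((28 + (3 - 1*4))/((3 - 1*4) - 36))*(-9/7) = ((28 + (3 - 4))/((3 - 4) - 36))*(-9/7) = ((28 - 1)/(-1 - 36))*(-9/7) = (27/(-37))*(-9/7) = -1/37*27*(-9/7) = -27/37*(-9/7) = 243/259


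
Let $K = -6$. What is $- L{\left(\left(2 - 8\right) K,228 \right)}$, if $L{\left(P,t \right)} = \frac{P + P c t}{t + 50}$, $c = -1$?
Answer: $\frac{4086}{139} \approx 29.396$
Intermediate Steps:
$L{\left(P,t \right)} = \frac{P - P t}{50 + t}$ ($L{\left(P,t \right)} = \frac{P + P \left(-1\right) t}{t + 50} = \frac{P + - P t}{50 + t} = \frac{P - P t}{50 + t}$)
$- L{\left(\left(2 - 8\right) K,228 \right)} = - \frac{\left(2 - 8\right) \left(-6\right) \left(1 - 228\right)}{50 + 228} = - \frac{\left(-6\right) \left(-6\right) \left(1 - 228\right)}{278} = - \frac{36 \left(-227\right)}{278} = \left(-1\right) \left(- \frac{4086}{139}\right) = \frac{4086}{139}$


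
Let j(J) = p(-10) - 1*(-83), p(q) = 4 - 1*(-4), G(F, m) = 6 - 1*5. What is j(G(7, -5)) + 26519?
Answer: 26610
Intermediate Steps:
G(F, m) = 1 (G(F, m) = 6 - 5 = 1)
p(q) = 8 (p(q) = 4 + 4 = 8)
j(J) = 91 (j(J) = 8 - 1*(-83) = 8 + 83 = 91)
j(G(7, -5)) + 26519 = 91 + 26519 = 26610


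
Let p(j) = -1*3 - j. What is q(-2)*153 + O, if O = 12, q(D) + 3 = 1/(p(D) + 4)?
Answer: -396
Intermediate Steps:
p(j) = -3 - j
q(D) = -3 + 1/(1 - D) (q(D) = -3 + 1/((-3 - D) + 4) = -3 + 1/(1 - D))
q(-2)*153 + O = ((2 - 3*(-2))/(-1 - 2))*153 + 12 = ((2 + 6)/(-3))*153 + 12 = -1/3*8*153 + 12 = -8/3*153 + 12 = -408 + 12 = -396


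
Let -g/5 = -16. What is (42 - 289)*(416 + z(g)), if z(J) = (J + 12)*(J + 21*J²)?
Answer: -3056026272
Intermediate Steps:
g = 80 (g = -5*(-16) = 80)
z(J) = (12 + J)*(J + 21*J²)
(42 - 289)*(416 + z(g)) = (42 - 289)*(416 + 80*(12 + 21*80² + 253*80)) = -247*(416 + 80*(12 + 21*6400 + 20240)) = -247*(416 + 80*(12 + 134400 + 20240)) = -247*(416 + 80*154652) = -247*(416 + 12372160) = -247*12372576 = -3056026272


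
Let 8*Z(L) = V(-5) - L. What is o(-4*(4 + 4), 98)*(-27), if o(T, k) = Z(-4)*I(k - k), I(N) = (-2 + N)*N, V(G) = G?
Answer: 0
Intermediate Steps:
I(N) = N*(-2 + N)
Z(L) = -5/8 - L/8 (Z(L) = (-5 - L)/8 = -5/8 - L/8)
o(T, k) = 0 (o(T, k) = (-5/8 - 1/8*(-4))*((k - k)*(-2 + (k - k))) = (-5/8 + 1/2)*(0*(-2 + 0)) = -0*(-2) = -1/8*0 = 0)
o(-4*(4 + 4), 98)*(-27) = 0*(-27) = 0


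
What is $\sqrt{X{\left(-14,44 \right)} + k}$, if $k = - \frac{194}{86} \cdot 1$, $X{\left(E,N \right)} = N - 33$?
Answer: $\frac{2 \sqrt{4042}}{43} \approx 2.9571$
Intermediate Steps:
$X{\left(E,N \right)} = -33 + N$ ($X{\left(E,N \right)} = N - 33 = -33 + N$)
$k = - \frac{97}{43}$ ($k = \left(-194\right) \frac{1}{86} \cdot 1 = \left(- \frac{97}{43}\right) 1 = - \frac{97}{43} \approx -2.2558$)
$\sqrt{X{\left(-14,44 \right)} + k} = \sqrt{\left(-33 + 44\right) - \frac{97}{43}} = \sqrt{11 - \frac{97}{43}} = \sqrt{\frac{376}{43}} = \frac{2 \sqrt{4042}}{43}$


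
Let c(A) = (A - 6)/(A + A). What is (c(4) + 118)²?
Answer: 221841/16 ≈ 13865.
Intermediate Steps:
c(A) = (-6 + A)/(2*A) (c(A) = (-6 + A)/((2*A)) = (-6 + A)*(1/(2*A)) = (-6 + A)/(2*A))
(c(4) + 118)² = ((½)*(-6 + 4)/4 + 118)² = ((½)*(¼)*(-2) + 118)² = (-¼ + 118)² = (471/4)² = 221841/16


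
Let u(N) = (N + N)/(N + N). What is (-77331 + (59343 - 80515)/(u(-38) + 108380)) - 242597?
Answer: -34674137740/108381 ≈ -3.1993e+5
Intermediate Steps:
u(N) = 1 (u(N) = (2*N)/((2*N)) = (2*N)*(1/(2*N)) = 1)
(-77331 + (59343 - 80515)/(u(-38) + 108380)) - 242597 = (-77331 + (59343 - 80515)/(1 + 108380)) - 242597 = (-77331 - 21172/108381) - 242597 = -8381232283/108381 - 242597 = -34674137740/108381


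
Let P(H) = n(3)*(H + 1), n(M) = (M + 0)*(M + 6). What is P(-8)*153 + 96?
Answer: -28821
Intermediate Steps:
n(M) = M*(6 + M)
P(H) = 27 + 27*H (P(H) = (3*(6 + 3))*(H + 1) = (3*9)*(1 + H) = 27*(1 + H) = 27 + 27*H)
P(-8)*153 + 96 = (27 + 27*(-8))*153 + 96 = (27 - 216)*153 + 96 = -189*153 + 96 = -28917 + 96 = -28821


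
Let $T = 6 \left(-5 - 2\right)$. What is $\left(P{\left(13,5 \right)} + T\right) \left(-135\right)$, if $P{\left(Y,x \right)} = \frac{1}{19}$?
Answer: $\frac{107595}{19} \approx 5662.9$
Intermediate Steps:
$P{\left(Y,x \right)} = \frac{1}{19}$
$T = -42$ ($T = 6 \left(-7\right) = -42$)
$\left(P{\left(13,5 \right)} + T\right) \left(-135\right) = \left(\frac{1}{19} - 42\right) \left(-135\right) = \left(- \frac{797}{19}\right) \left(-135\right) = \frac{107595}{19}$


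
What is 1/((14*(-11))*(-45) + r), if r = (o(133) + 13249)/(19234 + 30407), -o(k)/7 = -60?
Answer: 49641/344025799 ≈ 0.00014429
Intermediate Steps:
o(k) = 420 (o(k) = -7*(-60) = 420)
r = 13669/49641 (r = (420 + 13249)/(19234 + 30407) = 13669/49641 ≈ 0.27536)
1/((14*(-11))*(-45) + r) = 1/((14*(-11))*(-45) + 13669/49641) = 1/(-154*(-45) + 13669/49641) = 1/(6930 + 13669/49641) = 1/(344025799/49641) = 49641/344025799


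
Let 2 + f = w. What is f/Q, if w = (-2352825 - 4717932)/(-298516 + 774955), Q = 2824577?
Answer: -2674545/448579547101 ≈ -5.9623e-6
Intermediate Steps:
w = -2356919/158813 (w = -7070757/476439 = -7070757*1/476439 = -2356919/158813 ≈ -14.841)
f = -2674545/158813 (f = -2 - 2356919/158813 = -2674545/158813 ≈ -16.841)
f/Q = -2674545/158813/2824577 = -2674545/158813*1/2824577 = -2674545/448579547101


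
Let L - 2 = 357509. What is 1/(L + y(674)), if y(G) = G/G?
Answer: 1/357512 ≈ 2.7971e-6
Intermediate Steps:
L = 357511 (L = 2 + 357509 = 357511)
y(G) = 1
1/(L + y(674)) = 1/(357511 + 1) = 1/357512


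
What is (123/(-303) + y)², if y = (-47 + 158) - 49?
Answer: 38700841/10201 ≈ 3793.8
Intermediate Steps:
y = 62 (y = 111 - 49 = 62)
(123/(-303) + y)² = (123/(-303) + 62)² = (123*(-1/303) + 62)² = (-41/101 + 62)² = (6221/101)² = 38700841/10201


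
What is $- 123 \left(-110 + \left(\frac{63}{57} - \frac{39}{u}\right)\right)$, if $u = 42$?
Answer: $\frac{3593199}{266} \approx 13508.0$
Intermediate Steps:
$- 123 \left(-110 + \left(\frac{63}{57} - \frac{39}{u}\right)\right) = - 123 \left(-110 + \left(\frac{63}{57} - \frac{39}{42}\right)\right) = - 123 \left(-110 + \left(63 \cdot \frac{1}{57} - \frac{13}{14}\right)\right) = - 123 \left(-110 + \left(\frac{21}{19} - \frac{13}{14}\right)\right) = - 123 \left(-110 + \frac{47}{266}\right) = \left(-123\right) \left(- \frac{29213}{266}\right) = \frac{3593199}{266}$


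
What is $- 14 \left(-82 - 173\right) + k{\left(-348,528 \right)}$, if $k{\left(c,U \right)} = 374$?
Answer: $3944$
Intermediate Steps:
$- 14 \left(-82 - 173\right) + k{\left(-348,528 \right)} = - 14 \left(-82 - 173\right) + 374 = \left(-14\right) \left(-255\right) + 374 = 3570 + 374 = 3944$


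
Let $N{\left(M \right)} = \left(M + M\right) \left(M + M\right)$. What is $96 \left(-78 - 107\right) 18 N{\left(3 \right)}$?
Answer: $-11508480$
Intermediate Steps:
$N{\left(M \right)} = 4 M^{2}$ ($N{\left(M \right)} = 2 M 2 M = 4 M^{2}$)
$96 \left(-78 - 107\right) 18 N{\left(3 \right)} = 96 \left(-78 - 107\right) 18 \cdot 4 \cdot 3^{2} = 96 \left(-185\right) 18 \cdot 4 \cdot 9 = - 17760 \cdot 18 \cdot 36 = \left(-17760\right) 648 = -11508480$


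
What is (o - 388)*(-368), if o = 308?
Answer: 29440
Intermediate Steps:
(o - 388)*(-368) = (308 - 388)*(-368) = -80*(-368) = 29440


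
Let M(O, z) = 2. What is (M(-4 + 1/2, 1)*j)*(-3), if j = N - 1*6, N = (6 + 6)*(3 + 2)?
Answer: -324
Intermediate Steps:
N = 60 (N = 12*5 = 60)
j = 54 (j = 60 - 1*6 = 60 - 6 = 54)
(M(-4 + 1/2, 1)*j)*(-3) = (2*54)*(-3) = 108*(-3) = -324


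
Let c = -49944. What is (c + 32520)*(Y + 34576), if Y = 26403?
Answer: -1062498096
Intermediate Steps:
(c + 32520)*(Y + 34576) = (-49944 + 32520)*(26403 + 34576) = -17424*60979 = -1062498096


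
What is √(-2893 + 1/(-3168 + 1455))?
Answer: I*√8489131230/1713 ≈ 53.787*I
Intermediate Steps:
√(-2893 + 1/(-3168 + 1455)) = √(-2893 + 1/(-1713)) = √(-2893 - 1/1713) = √(-4955710/1713) = I*√8489131230/1713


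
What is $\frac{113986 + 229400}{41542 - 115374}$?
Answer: $- \frac{171693}{36916} \approx -4.6509$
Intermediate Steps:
$\frac{113986 + 229400}{41542 - 115374} = \frac{343386}{41542 - 115374} = \frac{343386}{-73832} = 343386 \left(- \frac{1}{73832}\right) = - \frac{171693}{36916}$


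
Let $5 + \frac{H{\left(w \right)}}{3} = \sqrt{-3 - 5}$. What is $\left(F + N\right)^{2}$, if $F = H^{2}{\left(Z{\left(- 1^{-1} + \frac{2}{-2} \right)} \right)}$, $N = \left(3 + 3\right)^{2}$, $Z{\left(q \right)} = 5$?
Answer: $-29079 - 68040 i \sqrt{2} \approx -29079.0 - 96223.0 i$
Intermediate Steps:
$H{\left(w \right)} = -15 + 6 i \sqrt{2}$ ($H{\left(w \right)} = -15 + 3 \sqrt{-3 - 5} = -15 + 3 \sqrt{-8} = -15 + 3 \cdot 2 i \sqrt{2} = -15 + 6 i \sqrt{2}$)
$N = 36$ ($N = 6^{2} = 36$)
$F = \left(-15 + 6 i \sqrt{2}\right)^{2} \approx 153.0 - 254.56 i$
$\left(F + N\right)^{2} = \left(\left(153 - 180 i \sqrt{2}\right) + 36\right)^{2} = \left(189 - 180 i \sqrt{2}\right)^{2}$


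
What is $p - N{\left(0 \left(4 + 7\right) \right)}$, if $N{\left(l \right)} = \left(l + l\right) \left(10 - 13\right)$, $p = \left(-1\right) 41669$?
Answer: $-41669$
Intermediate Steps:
$p = -41669$
$N{\left(l \right)} = - 6 l$ ($N{\left(l \right)} = 2 l \left(-3\right) = - 6 l$)
$p - N{\left(0 \left(4 + 7\right) \right)} = -41669 - - 6 \cdot 0 \left(4 + 7\right) = -41669 - - 6 \cdot 0 \cdot 11 = -41669 - \left(-6\right) 0 = -41669 - 0 = -41669 + 0 = -41669$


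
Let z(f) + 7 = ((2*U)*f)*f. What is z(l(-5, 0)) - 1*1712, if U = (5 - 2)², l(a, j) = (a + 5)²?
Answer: -1719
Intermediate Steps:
l(a, j) = (5 + a)²
U = 9 (U = 3² = 9)
z(f) = -7 + 18*f² (z(f) = -7 + ((2*9)*f)*f = -7 + (18*f)*f = -7 + 18*f²)
z(l(-5, 0)) - 1*1712 = (-7 + 18*((5 - 5)²)²) - 1*1712 = (-7 + 18*(0²)²) - 1712 = (-7 + 18*0²) - 1712 = (-7 + 18*0) - 1712 = (-7 + 0) - 1712 = -7 - 1712 = -1719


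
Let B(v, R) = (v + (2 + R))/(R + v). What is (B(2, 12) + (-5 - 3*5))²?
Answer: 17424/49 ≈ 355.59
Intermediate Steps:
B(v, R) = (2 + R + v)/(R + v)
(B(2, 12) + (-5 - 3*5))² = ((2 + 12 + 2)/(12 + 2) + (-5 - 3*5))² = (16/14 + (-5 - 15))² = ((1/14)*16 - 20)² = (8/7 - 20)² = (-132/7)² = 17424/49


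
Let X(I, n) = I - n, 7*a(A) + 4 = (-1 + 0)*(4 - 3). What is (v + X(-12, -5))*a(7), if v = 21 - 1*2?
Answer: -60/7 ≈ -8.5714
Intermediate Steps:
v = 19 (v = 21 - 2 = 19)
a(A) = -5/7 (a(A) = -4/7 + ((-1 + 0)*(4 - 3))/7 = -4/7 + (-1*1)/7 = -4/7 + (⅐)*(-1) = -4/7 - ⅐ = -5/7)
(v + X(-12, -5))*a(7) = (19 + (-12 - 1*(-5)))*(-5/7) = (19 + (-12 + 5))*(-5/7) = (19 - 7)*(-5/7) = 12*(-5/7) = -60/7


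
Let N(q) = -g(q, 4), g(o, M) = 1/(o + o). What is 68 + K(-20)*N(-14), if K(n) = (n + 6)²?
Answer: 75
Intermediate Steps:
g(o, M) = 1/(2*o)
N(q) = -1/(2*q)
K(n) = (6 + n)²
68 + K(-20)*N(-14) = 68 + (6 - 20)²*(-½/(-14)) = 68 + (-14)²*(-½*(-1/14)) = 68 + 196*(1/28) = 68 + 7 = 75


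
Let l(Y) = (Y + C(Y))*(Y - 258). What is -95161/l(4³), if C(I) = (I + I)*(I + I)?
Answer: 95161/3190912 ≈ 0.029822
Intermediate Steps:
C(I) = 4*I² (C(I) = (2*I)*(2*I) = 4*I²)
l(Y) = (-258 + Y)*(Y + 4*Y²) (l(Y) = (Y + 4*Y²)*(Y - 258) = (Y + 4*Y²)*(-258 + Y) = (-258 + Y)*(Y + 4*Y²))
-95161/l(4³) = -95161*1/(64*(-258 - 1031*4³ + 4*(4³)²)) = -95161*1/(64*(-258 - 1031*64 + 4*64²)) = -95161*1/(64*(-258 - 65984 + 4*4096)) = -95161*1/(64*(-258 - 65984 + 16384)) = -95161/(64*(-49858)) = -95161/(-3190912) = -95161*(-1/3190912) = 95161/3190912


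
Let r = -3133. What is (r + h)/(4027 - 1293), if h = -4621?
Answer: -3877/1367 ≈ -2.8361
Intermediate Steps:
(r + h)/(4027 - 1293) = (-3133 - 4621)/(4027 - 1293) = -7754/2734 = -7754*1/2734 = -3877/1367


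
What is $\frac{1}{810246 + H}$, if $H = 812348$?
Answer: $\frac{1}{1622594} \approx 6.163 \cdot 10^{-7}$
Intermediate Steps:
$\frac{1}{810246 + H} = \frac{1}{810246 + 812348} = \frac{1}{1622594}$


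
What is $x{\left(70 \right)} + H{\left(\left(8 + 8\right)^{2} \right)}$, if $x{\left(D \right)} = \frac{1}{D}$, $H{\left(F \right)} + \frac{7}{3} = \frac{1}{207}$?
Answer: $- \frac{33533}{14490} \approx -2.3142$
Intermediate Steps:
$H{\left(F \right)} = - \frac{482}{207}$ ($H{\left(F \right)} = - \frac{7}{3} + \frac{1}{207} = - \frac{482}{207}$)
$x{\left(70 \right)} + H{\left(\left(8 + 8\right)^{2} \right)} = \frac{1}{70} - \frac{482}{207} = - \frac{33533}{14490}$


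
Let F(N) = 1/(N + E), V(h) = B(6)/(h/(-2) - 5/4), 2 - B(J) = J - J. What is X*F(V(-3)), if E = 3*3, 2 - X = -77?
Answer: 79/17 ≈ 4.6471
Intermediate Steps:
X = 79 (X = 2 - 1*(-77) = 2 + 77 = 79)
E = 9
B(J) = 2 (B(J) = 2 - (J - J) = 2 - 1*0 = 2 + 0 = 2)
V(h) = 2/(-5/4 - h/2) (V(h) = 2/(h/(-2) - 5/4) = 2/(h*(-½) - 5*¼) = 2/(-h/2 - 5/4) = 2/(-5/4 - h/2))
F(N) = 1/(9 + N) (F(N) = 1/(N + 9) = 1/(9 + N))
X*F(V(-3)) = 79/(9 - 8/(5 + 2*(-3))) = 79/(9 - 8/(5 - 6)) = 79/(9 - 8/(-1)) = 79/(9 - 8*(-1)) = 79/(9 + 8) = 79/17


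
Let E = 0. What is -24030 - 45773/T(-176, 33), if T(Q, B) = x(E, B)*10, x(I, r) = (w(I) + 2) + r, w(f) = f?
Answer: -1208039/50 ≈ -24161.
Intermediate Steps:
x(I, r) = 2 + I + r (x(I, r) = (I + 2) + r = (2 + I) + r = 2 + I + r)
T(Q, B) = 20 + 10*B (T(Q, B) = (2 + 0 + B)*10 = (2 + B)*10 = 20 + 10*B)
-24030 - 45773/T(-176, 33) = -24030 - 45773/(20 + 10*33) = -24030 - 45773/(20 + 330) = -24030 - 45773/350 = -24030 - 45773*1/350 = -24030 - 6539/50 = -1208039/50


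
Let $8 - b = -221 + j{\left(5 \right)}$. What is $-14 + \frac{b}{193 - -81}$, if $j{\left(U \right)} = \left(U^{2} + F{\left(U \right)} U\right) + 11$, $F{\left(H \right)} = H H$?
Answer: $- \frac{1884}{137} \approx -13.752$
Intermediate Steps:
$F{\left(H \right)} = H^{2}$
$j{\left(U \right)} = 11 + U^{2} + U^{3}$ ($j{\left(U \right)} = \left(U^{2} + U^{2} U\right) + 11 = \left(U^{2} + U^{3}\right) + 11 = 11 + U^{2} + U^{3}$)
$b = 68$ ($b = 8 - \left(-221 + \left(11 + 5^{2} + 5^{3}\right)\right) = 8 - \left(-221 + \left(11 + 25 + 125\right)\right) = 8 - \left(-221 + 161\right) = 8 - -60 = 8 + 60 = 68$)
$-14 + \frac{b}{193 - -81} = -14 + \frac{68}{193 - -81} = -14 + \frac{68}{193 + 81} = -14 + \frac{68}{274} = -14 + 68 \cdot \frac{1}{274} = -14 + \frac{34}{137} = - \frac{1884}{137}$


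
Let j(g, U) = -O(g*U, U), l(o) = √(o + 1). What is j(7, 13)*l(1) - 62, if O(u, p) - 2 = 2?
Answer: -62 - 4*√2 ≈ -67.657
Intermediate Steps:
O(u, p) = 4 (O(u, p) = 2 + 2 = 4)
l(o) = √(1 + o)
j(g, U) = -4 (j(g, U) = -1*4 = -4)
j(7, 13)*l(1) - 62 = -4*√(1 + 1) - 62 = -4*√2 - 62 = -62 - 4*√2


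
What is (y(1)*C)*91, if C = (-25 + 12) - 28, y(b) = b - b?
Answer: 0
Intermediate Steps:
y(b) = 0
C = -41 (C = -13 - 28 = -41)
(y(1)*C)*91 = (0*(-41))*91 = 0*91 = 0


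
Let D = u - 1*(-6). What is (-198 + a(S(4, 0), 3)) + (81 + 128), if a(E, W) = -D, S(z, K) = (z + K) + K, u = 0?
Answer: 5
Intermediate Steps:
D = 6 (D = 0 - 1*(-6) = 0 + 6 = 6)
S(z, K) = z + 2*K (S(z, K) = (K + z) + K = z + 2*K)
a(E, W) = -6 (a(E, W) = -1*6 = -6)
(-198 + a(S(4, 0), 3)) + (81 + 128) = (-198 - 6) + (81 + 128) = -204 + 209 = 5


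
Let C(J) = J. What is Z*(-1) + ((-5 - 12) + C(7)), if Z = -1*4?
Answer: -6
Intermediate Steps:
Z = -4
Z*(-1) + ((-5 - 12) + C(7)) = -4*(-1) + ((-5 - 12) + 7) = 4 + (-17 + 7) = 4 - 10 = -6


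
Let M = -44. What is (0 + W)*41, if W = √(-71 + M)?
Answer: 41*I*√115 ≈ 439.68*I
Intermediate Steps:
W = I*√115 (W = √(-71 - 44) = √(-115) = I*√115 ≈ 10.724*I)
(0 + W)*41 = (0 + I*√115)*41 = (I*√115)*41 = 41*I*√115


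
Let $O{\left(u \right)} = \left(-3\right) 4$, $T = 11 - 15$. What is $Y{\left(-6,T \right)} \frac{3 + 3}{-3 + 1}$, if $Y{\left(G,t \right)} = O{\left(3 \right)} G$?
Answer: $-216$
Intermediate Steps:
$T = -4$
$O{\left(u \right)} = -12$
$Y{\left(G,t \right)} = - 12 G$
$Y{\left(-6,T \right)} \frac{3 + 3}{-3 + 1} = \left(-12\right) \left(-6\right) \frac{3 + 3}{-3 + 1} = 72 \frac{6}{-2} = 72 \cdot 6 \left(- \frac{1}{2}\right) = 72 \left(-3\right) = -216$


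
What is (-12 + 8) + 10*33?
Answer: 326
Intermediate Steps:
(-12 + 8) + 10*33 = -4 + 330 = 326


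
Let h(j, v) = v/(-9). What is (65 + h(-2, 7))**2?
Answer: 334084/81 ≈ 4124.5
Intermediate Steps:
h(j, v) = -v/9 (h(j, v) = v*(-1/9) = -v/9)
(65 + h(-2, 7))**2 = (65 - 1/9*7)**2 = (65 - 7/9)**2 = (578/9)**2 = 334084/81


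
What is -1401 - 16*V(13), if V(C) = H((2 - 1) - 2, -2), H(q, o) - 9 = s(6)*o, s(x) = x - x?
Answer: -1545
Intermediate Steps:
s(x) = 0
H(q, o) = 9 (H(q, o) = 9 + 0*o = 9 + 0 = 9)
V(C) = 9
-1401 - 16*V(13) = -1401 - 16*9 = -1401 - 1*144 = -1401 - 144 = -1545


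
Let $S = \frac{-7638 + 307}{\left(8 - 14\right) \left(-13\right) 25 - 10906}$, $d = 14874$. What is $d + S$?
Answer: $\frac{133218875}{8956} \approx 14875.0$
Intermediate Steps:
$S = \frac{7331}{8956}$ ($S = - \frac{7331}{\left(-6\right) \left(-13\right) 25 - 10906} = - \frac{7331}{78 \cdot 25 - 10906} = - \frac{7331}{1950 - 10906} = - \frac{7331}{-8956} = \left(-7331\right) \left(- \frac{1}{8956}\right) = \frac{7331}{8956} \approx 0.81856$)
$d + S = 14874 + \frac{7331}{8956} = \frac{133218875}{8956}$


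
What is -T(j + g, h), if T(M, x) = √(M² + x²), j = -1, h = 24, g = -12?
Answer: -√745 ≈ -27.295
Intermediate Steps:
-T(j + g, h) = -√((-1 - 12)² + 24²) = -√((-13)² + 576) = -√(169 + 576) = -√745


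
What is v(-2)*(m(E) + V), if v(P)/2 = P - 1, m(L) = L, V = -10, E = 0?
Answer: 60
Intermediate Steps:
v(P) = -2 + 2*P (v(P) = 2*(P - 1) = 2*(-1 + P) = -2 + 2*P)
v(-2)*(m(E) + V) = (-2 + 2*(-2))*(0 - 10) = (-2 - 4)*(-10) = -6*(-10) = 60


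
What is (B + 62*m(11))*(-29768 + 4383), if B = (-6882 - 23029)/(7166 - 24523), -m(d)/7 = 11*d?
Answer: 23137300075995/17357 ≈ 1.3330e+9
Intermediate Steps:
m(d) = -77*d
B = 29911/17357 (B = -29911/(-17357) = -29911*(-1/17357) = 29911/17357 ≈ 1.7233)
(B + 62*m(11))*(-29768 + 4383) = (29911/17357 + 62*(-77*11))*(-29768 + 4383) = (29911/17357 + 62*(-847))*(-25385) = (29911/17357 - 52514)*(-25385) = -911455587/17357*(-25385) = 23137300075995/17357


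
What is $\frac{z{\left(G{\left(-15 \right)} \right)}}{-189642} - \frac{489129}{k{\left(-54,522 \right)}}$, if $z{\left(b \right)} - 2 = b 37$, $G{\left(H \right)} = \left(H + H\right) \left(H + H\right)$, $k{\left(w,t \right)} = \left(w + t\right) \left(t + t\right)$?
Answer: $- \frac{6057249589}{5147642448} \approx -1.1767$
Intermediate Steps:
$k{\left(w,t \right)} = 2 t \left(t + w\right)$ ($k{\left(w,t \right)} = \left(t + w\right) 2 t = 2 t \left(t + w\right)$)
$G{\left(H \right)} = 4 H^{2}$ ($G{\left(H \right)} = 2 H 2 H = 4 H^{2}$)
$z{\left(b \right)} = 2 + 37 b$ ($z{\left(b \right)} = 2 + b 37 = 2 + 37 b$)
$\frac{z{\left(G{\left(-15 \right)} \right)}}{-189642} - \frac{489129}{k{\left(-54,522 \right)}} = \frac{2 + 37 \cdot 4 \left(-15\right)^{2}}{-189642} - \frac{489129}{2 \cdot 522 \left(522 - 54\right)} = \left(2 + 37 \cdot 4 \cdot 225\right) \left(- \frac{1}{189642}\right) - \frac{489129}{2 \cdot 522 \cdot 468} = \left(2 + 37 \cdot 900\right) \left(- \frac{1}{189642}\right) - \frac{489129}{488592} = \left(2 + 33300\right) \left(- \frac{1}{189642}\right) - \frac{163043}{162864} = 33302 \left(- \frac{1}{189642}\right) - \frac{163043}{162864} = - \frac{16651}{94821} - \frac{163043}{162864} = - \frac{6057249589}{5147642448}$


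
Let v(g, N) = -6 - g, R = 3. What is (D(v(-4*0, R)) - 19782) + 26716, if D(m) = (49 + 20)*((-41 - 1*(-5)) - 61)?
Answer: 241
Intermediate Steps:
D(m) = -6693 (D(m) = 69*((-41 + 5) - 61) = 69*(-36 - 61) = 69*(-97) = -6693)
(D(v(-4*0, R)) - 19782) + 26716 = (-6693 - 19782) + 26716 = -26475 + 26716 = 241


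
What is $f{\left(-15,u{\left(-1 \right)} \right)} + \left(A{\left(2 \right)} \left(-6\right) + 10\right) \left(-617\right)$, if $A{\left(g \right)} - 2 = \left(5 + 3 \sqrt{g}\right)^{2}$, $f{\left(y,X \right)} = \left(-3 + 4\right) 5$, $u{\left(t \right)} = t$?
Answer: $160425 + 111060 \sqrt{2} \approx 3.1749 \cdot 10^{5}$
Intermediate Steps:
$f{\left(y,X \right)} = 5$ ($f{\left(y,X \right)} = 1 \cdot 5 = 5$)
$A{\left(g \right)} = 2 + \left(5 + 3 \sqrt{g}\right)^{2}$
$f{\left(-15,u{\left(-1 \right)} \right)} + \left(A{\left(2 \right)} \left(-6\right) + 10\right) \left(-617\right) = 5 + \left(\left(2 + \left(5 + 3 \sqrt{2}\right)^{2}\right) \left(-6\right) + 10\right) \left(-617\right) = 5 + \left(\left(-12 - 6 \left(5 + 3 \sqrt{2}\right)^{2}\right) + 10\right) \left(-617\right) = 5 + \left(-2 - 6 \left(5 + 3 \sqrt{2}\right)^{2}\right) \left(-617\right) = 5 + \left(1234 + 3702 \left(5 + 3 \sqrt{2}\right)^{2}\right) = 1239 + 3702 \left(5 + 3 \sqrt{2}\right)^{2}$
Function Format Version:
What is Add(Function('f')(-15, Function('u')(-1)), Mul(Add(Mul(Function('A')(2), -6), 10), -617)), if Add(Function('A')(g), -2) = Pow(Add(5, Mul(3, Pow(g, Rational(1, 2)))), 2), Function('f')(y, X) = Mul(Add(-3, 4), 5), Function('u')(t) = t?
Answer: Add(160425, Mul(111060, Pow(2, Rational(1, 2)))) ≈ 3.1749e+5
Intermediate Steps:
Function('f')(y, X) = 5 (Function('f')(y, X) = Mul(1, 5) = 5)
Function('A')(g) = Add(2, Pow(Add(5, Mul(3, Pow(g, Rational(1, 2)))), 2))
Add(Function('f')(-15, Function('u')(-1)), Mul(Add(Mul(Function('A')(2), -6), 10), -617)) = Add(5, Mul(Add(Mul(Add(2, Pow(Add(5, Mul(3, Pow(2, Rational(1, 2)))), 2)), -6), 10), -617)) = Add(5, Mul(Add(Add(-12, Mul(-6, Pow(Add(5, Mul(3, Pow(2, Rational(1, 2)))), 2))), 10), -617)) = Add(5, Mul(Add(-2, Mul(-6, Pow(Add(5, Mul(3, Pow(2, Rational(1, 2)))), 2))), -617)) = Add(5, Add(1234, Mul(3702, Pow(Add(5, Mul(3, Pow(2, Rational(1, 2)))), 2)))) = Add(1239, Mul(3702, Pow(Add(5, Mul(3, Pow(2, Rational(1, 2)))), 2)))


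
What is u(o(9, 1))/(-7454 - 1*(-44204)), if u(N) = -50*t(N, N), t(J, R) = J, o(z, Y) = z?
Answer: -3/245 ≈ -0.012245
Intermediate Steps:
u(N) = -50*N
u(o(9, 1))/(-7454 - 1*(-44204)) = (-50*9)/(-7454 - 1*(-44204)) = -450/(-7454 + 44204) = -450/36750 = -450*1/36750 = -3/245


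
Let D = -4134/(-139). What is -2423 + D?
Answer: -332663/139 ≈ -2393.3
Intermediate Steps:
D = 4134/139 (D = -4134*(-1/139) = 4134/139 ≈ 29.741)
-2423 + D = -2423 + 4134/139 = -332663/139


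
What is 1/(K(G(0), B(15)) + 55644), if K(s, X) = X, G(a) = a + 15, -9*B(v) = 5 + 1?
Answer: 3/166930 ≈ 1.7972e-5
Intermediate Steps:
B(v) = -⅔ (B(v) = -(5 + 1)/9 = -⅑*6 = -⅔)
G(a) = 15 + a
1/(K(G(0), B(15)) + 55644) = 1/(-⅔ + 55644) = 1/(166930/3) = 3/166930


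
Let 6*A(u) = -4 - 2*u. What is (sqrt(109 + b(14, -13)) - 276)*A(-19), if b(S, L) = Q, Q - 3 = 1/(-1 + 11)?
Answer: -1564 + 17*sqrt(11210)/30 ≈ -1504.0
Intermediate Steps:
A(u) = -2/3 - u/3 (A(u) = (-4 - 2*u)/6 = -2/3 - u/3)
Q = 31/10 (Q = 3 + 1/(-1 + 11) = 3 + 1/10 = 31/10 ≈ 3.1000)
b(S, L) = 31/10
(sqrt(109 + b(14, -13)) - 276)*A(-19) = (sqrt(109 + 31/10) - 276)*(-2/3 - 1/3*(-19)) = (sqrt(1121/10) - 276)*(-2/3 + 19/3) = (sqrt(11210)/10 - 276)*(17/3) = (-276 + sqrt(11210)/10)*(17/3) = -1564 + 17*sqrt(11210)/30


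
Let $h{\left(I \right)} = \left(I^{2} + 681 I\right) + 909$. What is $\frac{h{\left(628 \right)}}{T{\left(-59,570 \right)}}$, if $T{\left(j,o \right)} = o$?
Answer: $\frac{822961}{570} \approx 1443.8$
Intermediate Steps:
$h{\left(I \right)} = 909 + I^{2} + 681 I$
$\frac{h{\left(628 \right)}}{T{\left(-59,570 \right)}} = \frac{909 + 628^{2} + 681 \cdot 628}{570} = \left(909 + 394384 + 427668\right) \frac{1}{570} = 822961 \cdot \frac{1}{570} = \frac{822961}{570}$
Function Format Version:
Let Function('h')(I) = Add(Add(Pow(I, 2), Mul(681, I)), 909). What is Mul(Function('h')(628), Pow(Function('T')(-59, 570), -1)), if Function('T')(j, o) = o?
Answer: Rational(822961, 570) ≈ 1443.8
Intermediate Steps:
Function('h')(I) = Add(909, Pow(I, 2), Mul(681, I))
Mul(Function('h')(628), Pow(Function('T')(-59, 570), -1)) = Mul(Add(909, Pow(628, 2), Mul(681, 628)), Pow(570, -1)) = Mul(Add(909, 394384, 427668), Rational(1, 570)) = Mul(822961, Rational(1, 570)) = Rational(822961, 570)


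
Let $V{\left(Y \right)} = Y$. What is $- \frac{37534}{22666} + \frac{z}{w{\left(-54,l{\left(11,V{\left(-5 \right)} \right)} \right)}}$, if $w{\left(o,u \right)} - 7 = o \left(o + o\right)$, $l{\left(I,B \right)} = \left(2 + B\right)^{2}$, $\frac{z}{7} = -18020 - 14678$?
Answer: $- \frac{386220793}{9453341} \approx -40.855$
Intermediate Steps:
$z = -228886$ ($z = 7 \left(-18020 - 14678\right) = 7 \left(-32698\right) = -228886$)
$w{\left(o,u \right)} = 7 + 2 o^{2}$ ($w{\left(o,u \right)} = 7 + o \left(o + o\right) = 7 + o 2 o = 7 + 2 o^{2}$)
$- \frac{37534}{22666} + \frac{z}{w{\left(-54,l{\left(11,V{\left(-5 \right)} \right)} \right)}} = - \frac{37534}{22666} - \frac{228886}{7 + 2 \left(-54\right)^{2}} = \left(-37534\right) \frac{1}{22666} - \frac{228886}{7 + 2 \cdot 2916} = - \frac{2681}{1619} - \frac{228886}{7 + 5832} = - \frac{2681}{1619} - \frac{228886}{5839} = - \frac{386220793}{9453341}$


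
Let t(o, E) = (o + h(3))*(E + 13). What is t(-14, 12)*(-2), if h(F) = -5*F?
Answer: 1450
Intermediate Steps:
t(o, E) = (-15 + o)*(13 + E) (t(o, E) = (o - 5*3)*(E + 13) = (o - 15)*(13 + E) = (-15 + o)*(13 + E))
t(-14, 12)*(-2) = (-195 - 15*12 + 13*(-14) + 12*(-14))*(-2) = (-195 - 180 - 182 - 168)*(-2) = -725*(-2) = 1450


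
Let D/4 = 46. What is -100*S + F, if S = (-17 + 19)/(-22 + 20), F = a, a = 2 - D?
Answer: -82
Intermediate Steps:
D = 184 (D = 4*46 = 184)
a = -182 (a = 2 - 1*184 = 2 - 184 = -182)
F = -182
S = -1 (S = 2/(-2) = 2*(-1/2) = -1)
-100*S + F = -100*(-1) - 182 = 100 - 182 = -82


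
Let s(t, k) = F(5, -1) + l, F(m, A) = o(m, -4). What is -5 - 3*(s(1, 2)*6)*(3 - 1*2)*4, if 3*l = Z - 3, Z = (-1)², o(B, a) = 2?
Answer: -101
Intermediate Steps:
Z = 1
F(m, A) = 2
l = -⅔ (l = (1 - 3)/3 = (⅓)*(-2) = -⅔ ≈ -0.66667)
s(t, k) = 4/3 (s(t, k) = 2 - ⅔ = 4/3)
-5 - 3*(s(1, 2)*6)*(3 - 1*2)*4 = -5 - 3*((4/3)*6)*(3 - 1*2)*4 = -5 - 3*8*(3 - 2)*4 = -5 - 3*8*1*4 = -5 - 24*4 = -5 - 3*32 = -5 - 96 = -101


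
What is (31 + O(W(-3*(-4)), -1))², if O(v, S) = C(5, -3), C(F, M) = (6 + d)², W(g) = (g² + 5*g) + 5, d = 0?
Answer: 4489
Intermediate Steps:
W(g) = 5 + g² + 5*g
C(F, M) = 36 (C(F, M) = (6 + 0)² = 6² = 36)
O(v, S) = 36
(31 + O(W(-3*(-4)), -1))² = (31 + 36)² = 67² = 4489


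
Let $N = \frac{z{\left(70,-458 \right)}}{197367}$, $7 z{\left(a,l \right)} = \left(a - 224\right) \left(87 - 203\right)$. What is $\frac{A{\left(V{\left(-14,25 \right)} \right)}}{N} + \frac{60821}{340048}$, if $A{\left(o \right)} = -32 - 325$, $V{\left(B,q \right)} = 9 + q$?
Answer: $- \frac{2994954165715}{108475312} \approx -27610.0$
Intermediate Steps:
$z{\left(a,l \right)} = 3712 - \frac{116 a}{7}$ ($z{\left(a,l \right)} = \frac{\left(a - 224\right) \left(87 - 203\right)}{7} = \frac{\left(-224 + a\right) \left(-116\right)}{7} = \frac{25984 - 116 a}{7} = 3712 - \frac{116 a}{7}$)
$A{\left(o \right)} = -357$ ($A{\left(o \right)} = -32 - 325 = -357$)
$N = \frac{2552}{197367}$ ($N = \frac{3712 - 1160}{197367} = \left(3712 - 1160\right) \frac{1}{197367} = 2552 \cdot \frac{1}{197367} = \frac{2552}{197367} \approx 0.01293$)
$\frac{A{\left(V{\left(-14,25 \right)} \right)}}{N} + \frac{60821}{340048} = - \frac{357}{\frac{2552}{197367}} + \frac{60821}{340048} = \left(-357\right) \frac{197367}{2552} + 60821 \cdot \frac{1}{340048} = - \frac{70460019}{2552} + \frac{60821}{340048} = - \frac{2994954165715}{108475312}$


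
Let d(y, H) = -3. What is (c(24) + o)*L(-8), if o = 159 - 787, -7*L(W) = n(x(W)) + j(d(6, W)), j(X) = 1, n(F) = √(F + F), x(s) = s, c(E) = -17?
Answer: 645/7 + 2580*I/7 ≈ 92.143 + 368.57*I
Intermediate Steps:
n(F) = √2*√F (n(F) = √(2*F) = √2*√F)
L(W) = -⅐ - √2*√W/7 (L(W) = -(√2*√W + 1)/7 = -(1 + √2*√W)/7 = -⅐ - √2*√W/7)
o = -628
(c(24) + o)*L(-8) = (-17 - 628)*(-⅐ - √2*√(-8)/7) = -645*(-⅐ - √2*2*I*√2/7) = -645*(-⅐ - 4*I/7) = 645/7 + 2580*I/7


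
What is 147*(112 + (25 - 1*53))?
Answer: 12348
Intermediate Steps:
147*(112 + (25 - 1*53)) = 147*(112 + (25 - 53)) = 147*(112 - 28) = 147*84 = 12348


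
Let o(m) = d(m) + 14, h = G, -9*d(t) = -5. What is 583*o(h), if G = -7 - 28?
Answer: 76373/9 ≈ 8485.9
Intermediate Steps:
d(t) = 5/9 (d(t) = -⅑*(-5) = 5/9)
G = -35
h = -35
o(m) = 131/9 (o(m) = 5/9 + 14 = 131/9)
583*o(h) = 583*(131/9) = 76373/9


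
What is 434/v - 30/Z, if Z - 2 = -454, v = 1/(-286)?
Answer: -28052009/226 ≈ -1.2412e+5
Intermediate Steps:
v = -1/286 ≈ -0.0034965
Z = -452 (Z = 2 - 454 = -452)
434/v - 30/Z = 434/(-1/286) - 30/(-452) = 434*(-286) - 30*(-1/452) = -124124 + 15/226 = -28052009/226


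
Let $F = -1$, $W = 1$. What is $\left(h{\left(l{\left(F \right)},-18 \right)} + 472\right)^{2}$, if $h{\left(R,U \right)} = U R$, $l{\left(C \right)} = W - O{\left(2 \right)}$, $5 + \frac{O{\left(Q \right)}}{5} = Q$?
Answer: $33856$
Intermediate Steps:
$O{\left(Q \right)} = -25 + 5 Q$
$l{\left(C \right)} = 16$ ($l{\left(C \right)} = 1 - \left(-25 + 5 \cdot 2\right) = 1 - \left(-25 + 10\right) = 1 - -15 = 1 + 15 = 16$)
$h{\left(R,U \right)} = R U$
$\left(h{\left(l{\left(F \right)},-18 \right)} + 472\right)^{2} = \left(16 \left(-18\right) + 472\right)^{2} = \left(-288 + 472\right)^{2} = 184^{2} = 33856$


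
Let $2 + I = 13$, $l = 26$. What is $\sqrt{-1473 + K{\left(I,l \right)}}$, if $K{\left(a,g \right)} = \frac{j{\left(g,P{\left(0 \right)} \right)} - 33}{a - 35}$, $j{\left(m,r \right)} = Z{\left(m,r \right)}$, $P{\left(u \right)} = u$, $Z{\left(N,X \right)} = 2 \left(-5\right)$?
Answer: $\frac{i \sqrt{211854}}{12} \approx 38.356 i$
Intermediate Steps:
$I = 11$ ($I = -2 + 13 = 11$)
$Z{\left(N,X \right)} = -10$
$j{\left(m,r \right)} = -10$
$K{\left(a,g \right)} = - \frac{43}{-35 + a}$ ($K{\left(a,g \right)} = \frac{-10 - 33}{a - 35} = - \frac{43}{-35 + a}$)
$\sqrt{-1473 + K{\left(I,l \right)}} = \sqrt{-1473 - \frac{43}{-35 + 11}} = \sqrt{-1473 - \frac{43}{-24}} = \sqrt{-1473 - - \frac{43}{24}} = \sqrt{-1473 + \frac{43}{24}} = \sqrt{- \frac{35309}{24}} = \frac{i \sqrt{211854}}{12}$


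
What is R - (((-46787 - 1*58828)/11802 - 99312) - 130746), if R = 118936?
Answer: 1372977601/3934 ≈ 3.4900e+5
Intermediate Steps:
R - (((-46787 - 1*58828)/11802 - 99312) - 130746) = 118936 - (((-46787 - 1*58828)/11802 - 99312) - 130746) = 118936 - (((-46787 - 58828)*(1/11802) - 99312) - 130746) = 118936 - ((-105615*1/11802 - 99312) - 130746) = 118936 - ((-35205/3934 - 99312) - 130746) = 118936 - (-390728613/3934 - 130746) = 118936 - 1*(-905083377/3934) = 118936 + 905083377/3934 = 1372977601/3934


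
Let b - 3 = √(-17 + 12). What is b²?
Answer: (3 + I*√5)² ≈ 4.0 + 13.416*I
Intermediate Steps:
b = 3 + I*√5 (b = 3 + √(-17 + 12) = 3 + √(-5) = 3 + I*√5 ≈ 3.0 + 2.2361*I)
b² = (3 + I*√5)²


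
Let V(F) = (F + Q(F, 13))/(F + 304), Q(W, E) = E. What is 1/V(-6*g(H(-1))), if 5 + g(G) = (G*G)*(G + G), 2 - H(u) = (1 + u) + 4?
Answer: 430/139 ≈ 3.0935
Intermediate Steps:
H(u) = -3 - u (H(u) = 2 - ((1 + u) + 4) = 2 - (5 + u) = 2 + (-5 - u) = -3 - u)
g(G) = -5 + 2*G**3 (g(G) = -5 + (G*G)*(G + G) = -5 + G**2*(2*G) = -5 + 2*G**3)
V(F) = (13 + F)/(304 + F) (V(F) = (F + 13)/(F + 304) = (13 + F)/(304 + F))
1/V(-6*g(H(-1))) = 1/((13 - 6*(-5 + 2*(-3 - 1*(-1))**3))/(304 - 6*(-5 + 2*(-3 - 1*(-1))**3))) = 1/((13 - 6*(-5 + 2*(-3 + 1)**3))/(304 - 6*(-5 + 2*(-3 + 1)**3))) = 1/((13 - 6*(-5 + 2*(-2)**3))/(304 - 6*(-5 + 2*(-2)**3))) = 1/((13 - 6*(-5 + 2*(-8)))/(304 - 6*(-5 + 2*(-8)))) = 1/((13 - 6*(-5 - 16))/(304 - 6*(-5 - 16))) = 1/((13 - 6*(-21))/(304 - 6*(-21))) = 1/((13 + 126)/(304 + 126)) = 1/(139/430) = 430/139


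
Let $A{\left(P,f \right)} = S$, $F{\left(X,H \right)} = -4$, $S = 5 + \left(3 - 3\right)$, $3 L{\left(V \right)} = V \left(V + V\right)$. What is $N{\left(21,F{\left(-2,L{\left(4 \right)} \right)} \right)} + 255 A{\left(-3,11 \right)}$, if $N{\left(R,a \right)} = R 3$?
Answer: $1338$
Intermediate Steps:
$L{\left(V \right)} = \frac{2 V^{2}}{3}$ ($L{\left(V \right)} = \frac{V \left(V + V\right)}{3} = \frac{V 2 V}{3} = \frac{2 V^{2}}{3}$)
$S = 5$ ($S = 5 + 0 = 5$)
$A{\left(P,f \right)} = 5$
$N{\left(R,a \right)} = 3 R$
$N{\left(21,F{\left(-2,L{\left(4 \right)} \right)} \right)} + 255 A{\left(-3,11 \right)} = 3 \cdot 21 + 255 \cdot 5 = 63 + 1275 = 1338$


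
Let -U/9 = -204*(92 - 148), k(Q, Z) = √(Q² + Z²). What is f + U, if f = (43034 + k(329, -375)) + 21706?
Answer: -38076 + √248866 ≈ -37577.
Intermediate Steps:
f = 64740 + √248866 (f = (43034 + √(329² + (-375)²)) + 21706 = (43034 + √(108241 + 140625)) + 21706 = (43034 + √248866) + 21706 = 64740 + √248866 ≈ 65239.)
U = -102816 (U = -(-1836)*(92 - 148) = -(-1836)*(-56) = -9*11424 = -102816)
f + U = (64740 + √248866) - 102816 = -38076 + √248866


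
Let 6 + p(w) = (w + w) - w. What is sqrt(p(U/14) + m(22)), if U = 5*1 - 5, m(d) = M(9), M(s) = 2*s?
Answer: 2*sqrt(3) ≈ 3.4641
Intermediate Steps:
m(d) = 18 (m(d) = 2*9 = 18)
U = 0 (U = 5 - 5 = 0)
p(w) = -6 + w (p(w) = -6 + ((w + w) - w) = -6 + (2*w - w) = -6 + w)
sqrt(p(U/14) + m(22)) = sqrt((-6 + 0/14) + 18) = sqrt((-6 + 0*(1/14)) + 18) = sqrt((-6 + 0) + 18) = sqrt(-6 + 18) = sqrt(12) = 2*sqrt(3)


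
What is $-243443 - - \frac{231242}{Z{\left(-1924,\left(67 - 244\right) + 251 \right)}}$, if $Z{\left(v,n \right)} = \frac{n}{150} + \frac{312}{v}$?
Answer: $\frac{417972433}{919} \approx 4.5481 \cdot 10^{5}$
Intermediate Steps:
$Z{\left(v,n \right)} = \frac{312}{v} + \frac{n}{150}$ ($Z{\left(v,n \right)} = n \frac{1}{150} + \frac{312}{v} = \frac{n}{150} + \frac{312}{v} = \frac{312}{v} + \frac{n}{150}$)
$-243443 - - \frac{231242}{Z{\left(-1924,\left(67 - 244\right) + 251 \right)}} = -243443 - - \frac{231242}{\frac{312}{-1924} + \frac{\left(67 - 244\right) + 251}{150}} = -243443 - - \frac{231242}{312 \left(- \frac{1}{1924}\right) + \frac{-177 + 251}{150}} = -243443 - - \frac{231242}{- \frac{6}{37} + \frac{1}{150} \cdot 74} = -243443 - - \frac{231242}{- \frac{6}{37} + \frac{37}{75}} = -243443 - - \frac{231242}{\frac{919}{2775}} = -243443 - \left(-231242\right) \frac{2775}{919} = -243443 - - \frac{641696550}{919} = -243443 + \frac{641696550}{919} = \frac{417972433}{919}$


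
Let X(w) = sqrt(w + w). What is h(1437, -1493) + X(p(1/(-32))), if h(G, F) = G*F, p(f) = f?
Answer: -2145441 + I/4 ≈ -2.1454e+6 + 0.25*I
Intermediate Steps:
h(G, F) = F*G
X(w) = sqrt(2)*sqrt(w) (X(w) = sqrt(2*w) = sqrt(2)*sqrt(w))
h(1437, -1493) + X(p(1/(-32))) = -1493*1437 + sqrt(2)*sqrt(1/(-32)) = -2145441 + sqrt(2)*sqrt(-1/32) = -2145441 + sqrt(2)*(I*sqrt(2)/8) = -2145441 + I/4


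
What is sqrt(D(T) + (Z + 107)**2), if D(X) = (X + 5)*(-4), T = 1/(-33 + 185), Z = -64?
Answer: sqrt(2641038)/38 ≈ 42.766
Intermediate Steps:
T = 1/152 ≈ 0.0065789
D(X) = -20 - 4*X (D(X) = (5 + X)*(-4) = -20 - 4*X)
sqrt(D(T) + (Z + 107)**2) = sqrt((-20 - 4*1/152) + (-64 + 107)**2) = sqrt((-20 - 1/38) + 43**2) = sqrt(-761/38 + 1849) = sqrt(69501/38) = sqrt(2641038)/38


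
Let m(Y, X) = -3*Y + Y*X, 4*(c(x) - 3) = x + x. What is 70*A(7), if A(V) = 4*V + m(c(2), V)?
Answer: 3080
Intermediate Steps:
c(x) = 3 + x/2 (c(x) = 3 + (x + x)/4 = 3 + (2*x)/4 = 3 + x/2)
m(Y, X) = -3*Y + X*Y
A(V) = -12 + 8*V (A(V) = 4*V + (3 + (½)*2)*(-3 + V) = 4*V + (3 + 1)*(-3 + V) = 4*V + 4*(-3 + V) = 4*V + (-12 + 4*V) = -12 + 8*V)
70*A(7) = 70*(-12 + 8*7) = 70*(-12 + 56) = 70*44 = 3080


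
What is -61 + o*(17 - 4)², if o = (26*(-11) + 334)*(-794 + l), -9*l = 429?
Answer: -6827661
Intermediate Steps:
l = -143/3 (l = -⅑*429 = -143/3 ≈ -47.667)
o = -40400 (o = (26*(-11) + 334)*(-794 - 143/3) = (-286 + 334)*(-2525/3) = 48*(-2525/3) = -40400)
-61 + o*(17 - 4)² = -61 - 40400*(17 - 4)² = -61 - 40400*13² = -61 - 40400*169 = -61 - 6827600 = -6827661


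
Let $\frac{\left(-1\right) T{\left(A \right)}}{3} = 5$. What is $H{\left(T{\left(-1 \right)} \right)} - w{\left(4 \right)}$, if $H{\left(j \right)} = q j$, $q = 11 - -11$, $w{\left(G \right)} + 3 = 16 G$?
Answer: $-391$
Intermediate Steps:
$w{\left(G \right)} = -3 + 16 G$
$q = 22$ ($q = 11 + 11 = 22$)
$T{\left(A \right)} = -15$ ($T{\left(A \right)} = \left(-3\right) 5 = -15$)
$H{\left(j \right)} = 22 j$
$H{\left(T{\left(-1 \right)} \right)} - w{\left(4 \right)} = 22 \left(-15\right) - \left(-3 + 16 \cdot 4\right) = -330 - \left(-3 + 64\right) = -330 - 61 = -391$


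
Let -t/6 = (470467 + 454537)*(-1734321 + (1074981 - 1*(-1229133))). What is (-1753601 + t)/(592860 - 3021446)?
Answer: 186021563449/142858 ≈ 1.3021e+6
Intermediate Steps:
t = -3162364825032 (t = -6*(470467 + 454537)*(-1734321 + (1074981 - 1*(-1229133))) = -5550024*(-1734321 + (1074981 + 1229133)) = -5550024*(-1734321 + 2304114) = -5550024*569793 = -6*527060804172 = -3162364825032)
(-1753601 + t)/(592860 - 3021446) = (-1753601 - 3162364825032)/(592860 - 3021446) = -3162366578633/(-2428586) = -3162366578633*(-1/2428586) = 186021563449/142858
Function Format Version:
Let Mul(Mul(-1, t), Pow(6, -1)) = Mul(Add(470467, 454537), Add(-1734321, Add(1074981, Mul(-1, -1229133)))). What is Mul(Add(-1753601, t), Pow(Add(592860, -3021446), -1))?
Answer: Rational(186021563449, 142858) ≈ 1.3021e+6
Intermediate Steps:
t = -3162364825032 (t = Mul(-6, Mul(Add(470467, 454537), Add(-1734321, Add(1074981, Mul(-1, -1229133))))) = Mul(-6, Mul(925004, Add(-1734321, Add(1074981, 1229133)))) = Mul(-6, Mul(925004, Add(-1734321, 2304114))) = Mul(-6, Mul(925004, 569793)) = Mul(-6, 527060804172) = -3162364825032)
Mul(Add(-1753601, t), Pow(Add(592860, -3021446), -1)) = Mul(Add(-1753601, -3162364825032), Pow(Add(592860, -3021446), -1)) = Mul(-3162366578633, Pow(-2428586, -1)) = Mul(-3162366578633, Rational(-1, 2428586)) = Rational(186021563449, 142858)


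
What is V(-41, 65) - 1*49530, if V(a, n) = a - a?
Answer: -49530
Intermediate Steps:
V(a, n) = 0
V(-41, 65) - 1*49530 = 0 - 1*49530 = 0 - 49530 = -49530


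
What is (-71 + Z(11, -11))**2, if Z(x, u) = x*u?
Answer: 36864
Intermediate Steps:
Z(x, u) = u*x
(-71 + Z(11, -11))**2 = (-71 - 11*11)**2 = (-71 - 121)**2 = (-192)**2 = 36864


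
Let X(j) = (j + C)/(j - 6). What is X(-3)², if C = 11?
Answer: 64/81 ≈ 0.79012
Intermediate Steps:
X(j) = (11 + j)/(-6 + j) (X(j) = (j + 11)/(j - 6) = (11 + j)/(-6 + j))
X(-3)² = ((11 - 3)/(-6 - 3))² = (8/(-9))² = (-⅑*8)² = (-8/9)² = 64/81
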